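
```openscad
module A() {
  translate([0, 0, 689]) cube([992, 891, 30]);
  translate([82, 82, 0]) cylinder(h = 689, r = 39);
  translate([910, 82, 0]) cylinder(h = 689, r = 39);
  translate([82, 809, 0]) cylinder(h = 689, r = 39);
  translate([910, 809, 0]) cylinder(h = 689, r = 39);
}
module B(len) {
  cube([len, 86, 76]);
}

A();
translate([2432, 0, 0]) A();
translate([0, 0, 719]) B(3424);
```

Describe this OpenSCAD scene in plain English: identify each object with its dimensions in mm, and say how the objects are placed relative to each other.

A is a table with a 992×891 mm rectangular top, 30 mm thick, top surface at z = 719 mm, supported by four round legs of 78 mm diameter, each leg's bounding box inset 43 mm from the nearest pair of top edges, running from the floor.

B is a rectangular beam 3424 mm long (x), 86 mm deep (y), 76 mm thick (z).

The beam spans the tops of two tables placed 1440 mm apart, resting at z = 719 mm.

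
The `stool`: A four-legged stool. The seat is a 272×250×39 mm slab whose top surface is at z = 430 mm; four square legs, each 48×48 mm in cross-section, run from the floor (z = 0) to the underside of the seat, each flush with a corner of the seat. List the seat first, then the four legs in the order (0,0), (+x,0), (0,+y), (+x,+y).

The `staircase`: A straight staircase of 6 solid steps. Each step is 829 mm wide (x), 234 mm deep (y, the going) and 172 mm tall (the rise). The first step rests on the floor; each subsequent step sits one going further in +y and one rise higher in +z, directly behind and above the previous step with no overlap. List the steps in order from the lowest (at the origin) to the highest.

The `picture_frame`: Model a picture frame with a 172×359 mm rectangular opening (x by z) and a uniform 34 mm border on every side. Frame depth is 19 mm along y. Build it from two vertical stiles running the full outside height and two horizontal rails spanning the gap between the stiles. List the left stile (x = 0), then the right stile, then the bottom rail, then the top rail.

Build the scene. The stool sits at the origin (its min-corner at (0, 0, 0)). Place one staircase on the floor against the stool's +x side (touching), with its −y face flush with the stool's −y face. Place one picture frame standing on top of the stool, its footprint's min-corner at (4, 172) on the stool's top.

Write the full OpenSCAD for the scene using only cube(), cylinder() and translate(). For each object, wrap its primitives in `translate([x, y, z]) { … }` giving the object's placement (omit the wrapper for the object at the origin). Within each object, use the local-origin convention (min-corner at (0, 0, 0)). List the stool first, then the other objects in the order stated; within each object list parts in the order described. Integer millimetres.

translate([0, 0, 391]) cube([272, 250, 39]);
cube([48, 48, 391]);
translate([224, 0, 0]) cube([48, 48, 391]);
translate([0, 202, 0]) cube([48, 48, 391]);
translate([224, 202, 0]) cube([48, 48, 391]);
translate([272, 0, 0]) {
  cube([829, 234, 172]);
  translate([0, 234, 172]) cube([829, 234, 172]);
  translate([0, 468, 344]) cube([829, 234, 172]);
  translate([0, 702, 516]) cube([829, 234, 172]);
  translate([0, 936, 688]) cube([829, 234, 172]);
  translate([0, 1170, 860]) cube([829, 234, 172]);
}
translate([4, 172, 430]) {
  cube([34, 19, 427]);
  translate([206, 0, 0]) cube([34, 19, 427]);
  translate([34, 0, 0]) cube([172, 19, 34]);
  translate([34, 0, 393]) cube([172, 19, 34]);
}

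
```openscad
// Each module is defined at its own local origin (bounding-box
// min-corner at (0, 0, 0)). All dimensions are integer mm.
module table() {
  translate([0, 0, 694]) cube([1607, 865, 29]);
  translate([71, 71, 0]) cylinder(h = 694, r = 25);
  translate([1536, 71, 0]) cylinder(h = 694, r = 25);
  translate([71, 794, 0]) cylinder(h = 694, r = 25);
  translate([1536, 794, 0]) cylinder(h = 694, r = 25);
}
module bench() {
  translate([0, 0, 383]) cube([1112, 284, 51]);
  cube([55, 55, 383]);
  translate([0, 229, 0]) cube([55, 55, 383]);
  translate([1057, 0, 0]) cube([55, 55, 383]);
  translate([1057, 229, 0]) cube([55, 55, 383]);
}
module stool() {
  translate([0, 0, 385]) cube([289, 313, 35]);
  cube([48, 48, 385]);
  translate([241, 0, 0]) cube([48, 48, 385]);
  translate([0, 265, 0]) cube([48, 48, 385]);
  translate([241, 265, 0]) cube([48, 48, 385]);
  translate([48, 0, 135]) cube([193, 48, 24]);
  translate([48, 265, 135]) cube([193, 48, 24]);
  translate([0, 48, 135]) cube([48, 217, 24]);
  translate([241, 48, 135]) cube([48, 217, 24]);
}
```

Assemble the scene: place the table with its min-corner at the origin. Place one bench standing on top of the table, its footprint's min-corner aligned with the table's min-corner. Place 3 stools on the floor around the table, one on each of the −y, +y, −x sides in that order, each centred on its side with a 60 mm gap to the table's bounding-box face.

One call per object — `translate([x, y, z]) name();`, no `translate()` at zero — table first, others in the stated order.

table();
translate([0, 0, 723]) bench();
translate([659, -373, 0]) stool();
translate([659, 925, 0]) stool();
translate([-349, 276, 0]) stool();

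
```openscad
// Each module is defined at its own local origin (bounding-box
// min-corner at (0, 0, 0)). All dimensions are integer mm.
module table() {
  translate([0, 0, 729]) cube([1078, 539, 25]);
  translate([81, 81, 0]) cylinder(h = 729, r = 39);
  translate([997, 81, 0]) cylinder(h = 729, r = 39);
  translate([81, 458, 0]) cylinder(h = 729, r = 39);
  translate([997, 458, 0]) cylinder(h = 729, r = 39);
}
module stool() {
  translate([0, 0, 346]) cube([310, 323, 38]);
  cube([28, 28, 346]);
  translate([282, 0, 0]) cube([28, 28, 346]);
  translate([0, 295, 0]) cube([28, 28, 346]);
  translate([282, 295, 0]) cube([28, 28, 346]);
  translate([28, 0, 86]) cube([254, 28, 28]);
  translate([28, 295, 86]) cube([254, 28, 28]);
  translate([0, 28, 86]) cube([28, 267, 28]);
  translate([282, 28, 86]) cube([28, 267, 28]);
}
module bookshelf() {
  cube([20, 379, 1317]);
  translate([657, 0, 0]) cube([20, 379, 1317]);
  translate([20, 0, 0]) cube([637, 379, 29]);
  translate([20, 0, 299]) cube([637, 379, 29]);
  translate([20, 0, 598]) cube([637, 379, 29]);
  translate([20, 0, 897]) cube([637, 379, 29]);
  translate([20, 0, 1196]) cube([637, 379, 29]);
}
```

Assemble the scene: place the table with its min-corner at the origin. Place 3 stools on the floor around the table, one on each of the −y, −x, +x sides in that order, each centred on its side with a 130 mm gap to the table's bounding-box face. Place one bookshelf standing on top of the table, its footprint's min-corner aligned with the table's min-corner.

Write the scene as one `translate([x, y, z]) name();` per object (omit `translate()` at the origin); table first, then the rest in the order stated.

table();
translate([384, -453, 0]) stool();
translate([-440, 108, 0]) stool();
translate([1208, 108, 0]) stool();
translate([0, 0, 754]) bookshelf();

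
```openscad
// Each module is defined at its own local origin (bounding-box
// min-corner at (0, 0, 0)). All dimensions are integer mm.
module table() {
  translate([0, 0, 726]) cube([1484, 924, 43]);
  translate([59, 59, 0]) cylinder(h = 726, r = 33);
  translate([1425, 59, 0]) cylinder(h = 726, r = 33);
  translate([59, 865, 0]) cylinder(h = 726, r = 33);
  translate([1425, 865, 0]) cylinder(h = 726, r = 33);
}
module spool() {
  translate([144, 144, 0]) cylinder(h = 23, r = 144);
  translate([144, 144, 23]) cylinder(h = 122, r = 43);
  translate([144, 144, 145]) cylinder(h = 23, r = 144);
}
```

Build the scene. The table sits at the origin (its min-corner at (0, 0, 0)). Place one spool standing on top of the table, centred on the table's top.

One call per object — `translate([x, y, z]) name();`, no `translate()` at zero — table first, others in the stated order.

table();
translate([598, 318, 769]) spool();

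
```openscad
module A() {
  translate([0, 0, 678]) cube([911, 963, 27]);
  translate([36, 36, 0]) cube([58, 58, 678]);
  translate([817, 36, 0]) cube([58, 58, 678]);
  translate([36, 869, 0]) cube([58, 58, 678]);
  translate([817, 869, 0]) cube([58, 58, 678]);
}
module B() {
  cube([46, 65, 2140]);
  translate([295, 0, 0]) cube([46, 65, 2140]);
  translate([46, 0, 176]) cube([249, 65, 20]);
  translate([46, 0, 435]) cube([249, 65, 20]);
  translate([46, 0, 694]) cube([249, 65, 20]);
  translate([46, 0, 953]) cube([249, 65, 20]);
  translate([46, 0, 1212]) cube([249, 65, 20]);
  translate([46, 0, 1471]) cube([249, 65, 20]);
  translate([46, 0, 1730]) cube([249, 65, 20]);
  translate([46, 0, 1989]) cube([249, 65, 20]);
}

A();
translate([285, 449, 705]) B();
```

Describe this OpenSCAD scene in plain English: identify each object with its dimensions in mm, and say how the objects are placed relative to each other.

A is a table with a 911×963 mm rectangular top, 27 mm thick, top surface at z = 705 mm, supported by four 58×58 mm square legs, each inset 36 mm from the nearest pair of top edges, running from the floor.

B is a wooden ladder with two side rails of 46×65 mm section and 2140 mm height, set 341 mm apart overall. Between them run 8 rectangular rungs (65 mm deep, 20 mm thick), front faces flush with the rails' −y face. The bottom of the first rung is 176 mm above the floor and each subsequent rung is 259 mm higher than the one below.

The ladder is on top of the table, centred.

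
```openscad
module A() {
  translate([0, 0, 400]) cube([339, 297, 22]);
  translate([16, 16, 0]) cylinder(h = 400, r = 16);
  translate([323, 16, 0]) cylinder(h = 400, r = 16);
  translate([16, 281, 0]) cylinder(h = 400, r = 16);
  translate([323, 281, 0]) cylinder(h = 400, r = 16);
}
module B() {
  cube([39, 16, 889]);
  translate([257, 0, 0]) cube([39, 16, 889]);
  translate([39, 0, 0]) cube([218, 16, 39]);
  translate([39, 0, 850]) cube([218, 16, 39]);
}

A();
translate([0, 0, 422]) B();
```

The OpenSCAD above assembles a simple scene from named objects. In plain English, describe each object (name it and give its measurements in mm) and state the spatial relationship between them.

A is a four-legged stool. The seat is a 339×297×22 mm slab whose top surface is at z = 422 mm; four round legs, each 32 mm in diameter, run from the floor (z = 0) to the underside of the seat, each leg's axis is inset half a diameter from the nearest pair of seat edges (so the leg's bounding box is flush with the corner).

B is a rectangular picture frame lying in the x–z plane (depth along y). The opening is 218 mm wide (x) by 811 mm tall (z), surrounded by a border 39 mm wide on all four sides. The frame is 16 mm deep and is made of two full-height vertical stiles with two horizontal rails fitted between them.

The picture frame is on top of the stool.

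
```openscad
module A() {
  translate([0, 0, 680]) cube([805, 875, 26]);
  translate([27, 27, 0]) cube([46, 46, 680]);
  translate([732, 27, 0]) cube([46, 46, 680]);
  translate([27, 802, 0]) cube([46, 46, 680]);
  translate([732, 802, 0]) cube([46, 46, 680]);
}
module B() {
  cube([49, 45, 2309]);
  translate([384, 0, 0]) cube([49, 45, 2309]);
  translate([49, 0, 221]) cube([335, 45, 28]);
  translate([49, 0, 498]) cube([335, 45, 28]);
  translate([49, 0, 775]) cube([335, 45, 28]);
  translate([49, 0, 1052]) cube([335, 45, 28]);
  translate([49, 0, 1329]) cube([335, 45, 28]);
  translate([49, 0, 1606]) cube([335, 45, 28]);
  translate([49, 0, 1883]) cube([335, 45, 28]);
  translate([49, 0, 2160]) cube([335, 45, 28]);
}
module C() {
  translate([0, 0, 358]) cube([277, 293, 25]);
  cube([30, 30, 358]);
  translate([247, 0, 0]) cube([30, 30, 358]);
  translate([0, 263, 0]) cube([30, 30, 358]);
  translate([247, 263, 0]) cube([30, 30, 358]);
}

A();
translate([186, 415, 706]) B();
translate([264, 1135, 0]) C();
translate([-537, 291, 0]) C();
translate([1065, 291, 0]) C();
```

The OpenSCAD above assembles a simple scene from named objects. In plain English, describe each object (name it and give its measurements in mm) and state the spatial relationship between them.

A is a table: top 805 mm (x) × 875 mm (y), 26 mm thick, upper face at z = 706 mm, on four 46×46 mm square legs, each inset 27 mm from the nearest pair of top edges, running from z = 0 to the bottom of the top.

B is a straight ladder. Two 49×45 mm vertical rails, 2309 mm tall, stand 433 mm apart (outside-to-outside) with their front faces coplanar on the −y side. 8 rungs, each 45 mm deep and 28 mm tall, span between the inner faces of the rails, front faces flush with the rails. The lowest rung's underside is at z = 221 mm and rungs are spaced 277 mm apart (underside to underside).

C is a simple wooden stool: a rectangular seat 277 mm (x) by 293 mm (y), 25 mm thick, top face at z = 383 mm, on four square legs, each 30×30 mm in cross-section. The legs rest on z = 0, each flush with a corner of the seat.

The ladder is on top of the table, centred. Three stools sit around the table at the +y, −x, +x sides.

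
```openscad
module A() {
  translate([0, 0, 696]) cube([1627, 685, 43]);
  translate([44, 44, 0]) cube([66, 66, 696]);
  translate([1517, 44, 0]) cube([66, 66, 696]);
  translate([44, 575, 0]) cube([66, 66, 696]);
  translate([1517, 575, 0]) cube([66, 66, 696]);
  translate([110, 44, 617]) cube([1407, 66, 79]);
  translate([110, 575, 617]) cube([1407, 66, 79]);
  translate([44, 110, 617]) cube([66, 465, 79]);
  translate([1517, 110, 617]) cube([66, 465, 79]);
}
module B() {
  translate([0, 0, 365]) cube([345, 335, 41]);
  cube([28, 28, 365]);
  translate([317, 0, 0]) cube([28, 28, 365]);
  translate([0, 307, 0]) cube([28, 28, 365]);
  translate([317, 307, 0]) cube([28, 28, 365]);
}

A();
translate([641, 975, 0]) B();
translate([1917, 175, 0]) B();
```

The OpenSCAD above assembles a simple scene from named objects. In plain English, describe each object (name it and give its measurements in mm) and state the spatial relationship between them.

A is a rectangular dining table. The top is 1627×685×43 mm with its upper surface at z = 739 mm. It stands on four 66×66 mm square legs, each inset 44 mm from the nearest pair of top edges, running from the floor to the underside of the top. Four apron rails, 66 mm thick and 79 mm tall, run between adjacent legs with their top edges flush with the underside of the top and their outer faces flush with the legs' outer faces.

B is a four-legged stool. The seat is a 345×335×41 mm slab whose top surface is at z = 406 mm; four square legs, each 28×28 mm in cross-section, run from the floor (z = 0) to the underside of the seat, each flush with a corner of the seat.

Two stools sit around the table at the +y, +x sides.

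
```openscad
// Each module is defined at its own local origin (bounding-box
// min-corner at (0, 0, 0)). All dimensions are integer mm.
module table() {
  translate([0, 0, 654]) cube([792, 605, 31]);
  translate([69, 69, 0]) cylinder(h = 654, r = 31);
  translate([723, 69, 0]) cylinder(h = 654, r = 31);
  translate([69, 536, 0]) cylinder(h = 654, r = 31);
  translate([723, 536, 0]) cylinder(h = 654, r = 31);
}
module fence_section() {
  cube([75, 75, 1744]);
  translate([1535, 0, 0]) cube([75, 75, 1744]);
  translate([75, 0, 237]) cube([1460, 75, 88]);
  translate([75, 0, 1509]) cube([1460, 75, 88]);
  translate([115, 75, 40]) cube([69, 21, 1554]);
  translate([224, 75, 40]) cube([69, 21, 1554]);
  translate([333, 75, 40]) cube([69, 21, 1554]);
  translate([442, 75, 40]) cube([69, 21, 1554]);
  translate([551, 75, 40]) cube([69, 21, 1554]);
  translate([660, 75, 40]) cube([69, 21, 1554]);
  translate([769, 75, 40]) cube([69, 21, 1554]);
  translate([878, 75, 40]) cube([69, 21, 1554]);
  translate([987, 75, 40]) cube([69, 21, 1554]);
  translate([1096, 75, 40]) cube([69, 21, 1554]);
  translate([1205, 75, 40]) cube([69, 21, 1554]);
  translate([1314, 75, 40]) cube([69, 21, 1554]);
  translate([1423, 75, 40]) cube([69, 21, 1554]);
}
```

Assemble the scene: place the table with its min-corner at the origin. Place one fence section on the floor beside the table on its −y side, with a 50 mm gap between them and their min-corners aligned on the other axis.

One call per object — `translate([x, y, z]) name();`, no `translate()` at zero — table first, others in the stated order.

table();
translate([0, -146, 0]) fence_section();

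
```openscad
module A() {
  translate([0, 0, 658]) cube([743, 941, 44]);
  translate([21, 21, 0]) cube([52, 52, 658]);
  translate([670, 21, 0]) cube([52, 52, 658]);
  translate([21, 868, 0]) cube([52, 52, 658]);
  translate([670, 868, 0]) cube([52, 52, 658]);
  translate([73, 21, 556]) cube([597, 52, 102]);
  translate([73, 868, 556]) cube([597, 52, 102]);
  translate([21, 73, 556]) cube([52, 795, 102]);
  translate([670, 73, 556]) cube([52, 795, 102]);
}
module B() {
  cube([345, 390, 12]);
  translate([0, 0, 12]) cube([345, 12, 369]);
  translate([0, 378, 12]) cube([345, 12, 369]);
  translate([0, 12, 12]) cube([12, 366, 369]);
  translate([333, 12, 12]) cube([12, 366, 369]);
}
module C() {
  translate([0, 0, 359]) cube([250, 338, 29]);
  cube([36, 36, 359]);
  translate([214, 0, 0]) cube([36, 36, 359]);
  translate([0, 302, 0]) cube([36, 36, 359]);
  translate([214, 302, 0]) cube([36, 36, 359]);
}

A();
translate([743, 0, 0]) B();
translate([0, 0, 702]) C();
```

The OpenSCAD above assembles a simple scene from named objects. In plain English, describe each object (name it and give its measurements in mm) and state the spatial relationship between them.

A is a rectangular dining table. The top is 743×941×44 mm with its upper surface at z = 702 mm. It stands on four 52×52 mm square legs, each inset 21 mm from the nearest pair of top edges, running from the floor to the underside of the top. Four apron rails, 52 mm thick and 102 mm tall, run between adjacent legs with their top edges flush with the underside of the top and their outer faces flush with the legs' outer faces.

B is an open storage box with external size 345×390×381 mm and wall thickness 12 mm (the base is also 12 mm thick). The base covers the whole footprint; the four walls stand on the base, with the y-facing walls full-width and the x-facing walls fitting between their inner faces.

C is a four-legged stool. The seat is a 250×338×29 mm slab whose top surface is at z = 388 mm; four square legs, each 36×36 mm in cross-section, run from the floor (z = 0) to the underside of the seat, each flush with a corner of the seat.

The open box is against the table's +x side, with their −y faces flush. The stool is on top of the table.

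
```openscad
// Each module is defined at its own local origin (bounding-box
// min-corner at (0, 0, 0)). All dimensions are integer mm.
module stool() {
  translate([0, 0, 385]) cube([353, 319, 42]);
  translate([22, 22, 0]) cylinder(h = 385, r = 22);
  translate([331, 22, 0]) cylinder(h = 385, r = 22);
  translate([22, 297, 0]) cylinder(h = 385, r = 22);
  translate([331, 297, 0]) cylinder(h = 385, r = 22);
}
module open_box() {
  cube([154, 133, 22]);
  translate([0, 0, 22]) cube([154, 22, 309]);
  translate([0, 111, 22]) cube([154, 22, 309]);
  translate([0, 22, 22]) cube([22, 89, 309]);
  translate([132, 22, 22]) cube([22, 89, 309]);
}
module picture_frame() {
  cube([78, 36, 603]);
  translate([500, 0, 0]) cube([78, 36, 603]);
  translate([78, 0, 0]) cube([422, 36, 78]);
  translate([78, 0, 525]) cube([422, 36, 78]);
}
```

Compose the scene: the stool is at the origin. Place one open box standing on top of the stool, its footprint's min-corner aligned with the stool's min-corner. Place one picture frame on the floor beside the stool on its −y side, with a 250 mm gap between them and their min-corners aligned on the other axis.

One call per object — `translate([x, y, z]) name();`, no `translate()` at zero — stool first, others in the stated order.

stool();
translate([0, 0, 427]) open_box();
translate([0, -286, 0]) picture_frame();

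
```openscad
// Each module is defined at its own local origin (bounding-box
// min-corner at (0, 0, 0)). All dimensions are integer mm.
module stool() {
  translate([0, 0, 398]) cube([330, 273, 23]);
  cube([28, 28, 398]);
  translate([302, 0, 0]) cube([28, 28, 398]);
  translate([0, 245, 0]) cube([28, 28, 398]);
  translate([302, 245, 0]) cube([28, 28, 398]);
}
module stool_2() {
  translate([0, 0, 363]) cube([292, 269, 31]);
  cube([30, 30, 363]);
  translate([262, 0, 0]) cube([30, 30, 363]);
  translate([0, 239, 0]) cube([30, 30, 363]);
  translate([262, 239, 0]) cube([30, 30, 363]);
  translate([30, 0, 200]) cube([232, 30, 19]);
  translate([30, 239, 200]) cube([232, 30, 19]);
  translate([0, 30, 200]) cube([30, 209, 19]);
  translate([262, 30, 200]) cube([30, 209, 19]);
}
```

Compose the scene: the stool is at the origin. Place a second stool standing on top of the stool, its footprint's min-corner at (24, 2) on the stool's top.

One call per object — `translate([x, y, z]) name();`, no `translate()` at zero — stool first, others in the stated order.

stool();
translate([24, 2, 421]) stool_2();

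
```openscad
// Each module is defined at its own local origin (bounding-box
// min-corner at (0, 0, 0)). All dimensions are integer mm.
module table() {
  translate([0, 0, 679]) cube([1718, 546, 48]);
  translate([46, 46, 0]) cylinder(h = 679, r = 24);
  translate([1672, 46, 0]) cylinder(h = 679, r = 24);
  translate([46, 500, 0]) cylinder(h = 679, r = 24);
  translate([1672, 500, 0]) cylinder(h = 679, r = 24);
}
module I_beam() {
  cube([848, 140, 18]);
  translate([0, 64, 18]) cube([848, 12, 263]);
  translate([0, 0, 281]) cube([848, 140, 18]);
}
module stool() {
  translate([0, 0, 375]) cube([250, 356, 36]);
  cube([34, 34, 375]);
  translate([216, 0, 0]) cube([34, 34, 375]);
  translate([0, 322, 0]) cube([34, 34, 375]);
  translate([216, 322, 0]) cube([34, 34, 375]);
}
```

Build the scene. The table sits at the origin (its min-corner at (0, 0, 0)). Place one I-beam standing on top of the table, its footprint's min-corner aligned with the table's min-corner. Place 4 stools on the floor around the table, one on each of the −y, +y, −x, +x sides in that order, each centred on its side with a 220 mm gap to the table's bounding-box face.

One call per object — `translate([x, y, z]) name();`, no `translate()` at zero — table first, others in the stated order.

table();
translate([0, 0, 727]) I_beam();
translate([734, -576, 0]) stool();
translate([734, 766, 0]) stool();
translate([-470, 95, 0]) stool();
translate([1938, 95, 0]) stool();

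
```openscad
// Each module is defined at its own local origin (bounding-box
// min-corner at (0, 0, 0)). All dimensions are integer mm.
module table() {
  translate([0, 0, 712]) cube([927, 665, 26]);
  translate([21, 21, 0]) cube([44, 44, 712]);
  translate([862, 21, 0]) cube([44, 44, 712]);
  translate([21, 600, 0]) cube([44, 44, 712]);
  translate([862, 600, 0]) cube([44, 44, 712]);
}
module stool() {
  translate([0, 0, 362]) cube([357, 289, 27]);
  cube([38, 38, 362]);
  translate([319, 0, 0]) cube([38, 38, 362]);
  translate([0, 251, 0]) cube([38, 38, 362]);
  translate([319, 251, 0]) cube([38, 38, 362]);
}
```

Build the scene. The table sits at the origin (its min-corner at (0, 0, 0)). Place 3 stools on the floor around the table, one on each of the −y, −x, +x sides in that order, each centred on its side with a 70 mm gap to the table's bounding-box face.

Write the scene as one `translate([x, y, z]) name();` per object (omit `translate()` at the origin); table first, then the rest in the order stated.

table();
translate([285, -359, 0]) stool();
translate([-427, 188, 0]) stool();
translate([997, 188, 0]) stool();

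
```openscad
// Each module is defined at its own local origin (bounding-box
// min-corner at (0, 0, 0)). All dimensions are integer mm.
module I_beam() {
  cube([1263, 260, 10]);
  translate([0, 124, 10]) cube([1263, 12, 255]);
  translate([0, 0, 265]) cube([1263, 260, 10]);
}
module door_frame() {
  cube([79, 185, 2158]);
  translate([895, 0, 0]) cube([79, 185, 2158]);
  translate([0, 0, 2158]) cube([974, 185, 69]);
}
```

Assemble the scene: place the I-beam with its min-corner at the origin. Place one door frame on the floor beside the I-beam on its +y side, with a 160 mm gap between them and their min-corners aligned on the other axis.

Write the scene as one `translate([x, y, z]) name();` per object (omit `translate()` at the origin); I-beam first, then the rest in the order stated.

I_beam();
translate([0, 420, 0]) door_frame();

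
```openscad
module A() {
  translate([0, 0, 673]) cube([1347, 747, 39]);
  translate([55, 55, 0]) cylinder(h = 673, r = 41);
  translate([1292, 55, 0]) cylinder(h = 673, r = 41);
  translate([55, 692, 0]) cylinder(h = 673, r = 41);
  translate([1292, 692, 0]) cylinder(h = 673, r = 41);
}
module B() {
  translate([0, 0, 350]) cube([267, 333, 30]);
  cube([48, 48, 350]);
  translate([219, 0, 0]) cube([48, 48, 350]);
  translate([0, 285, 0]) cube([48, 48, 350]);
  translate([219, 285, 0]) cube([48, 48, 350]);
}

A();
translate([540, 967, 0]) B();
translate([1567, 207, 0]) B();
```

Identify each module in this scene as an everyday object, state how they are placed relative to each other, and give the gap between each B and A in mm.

A is a table. B is a stool. Two stools sit around the table at the +y, +x sides. The gap between each stool and the table is 220 mm.

Each stool's nearest face is 220 mm from the table's bounding box.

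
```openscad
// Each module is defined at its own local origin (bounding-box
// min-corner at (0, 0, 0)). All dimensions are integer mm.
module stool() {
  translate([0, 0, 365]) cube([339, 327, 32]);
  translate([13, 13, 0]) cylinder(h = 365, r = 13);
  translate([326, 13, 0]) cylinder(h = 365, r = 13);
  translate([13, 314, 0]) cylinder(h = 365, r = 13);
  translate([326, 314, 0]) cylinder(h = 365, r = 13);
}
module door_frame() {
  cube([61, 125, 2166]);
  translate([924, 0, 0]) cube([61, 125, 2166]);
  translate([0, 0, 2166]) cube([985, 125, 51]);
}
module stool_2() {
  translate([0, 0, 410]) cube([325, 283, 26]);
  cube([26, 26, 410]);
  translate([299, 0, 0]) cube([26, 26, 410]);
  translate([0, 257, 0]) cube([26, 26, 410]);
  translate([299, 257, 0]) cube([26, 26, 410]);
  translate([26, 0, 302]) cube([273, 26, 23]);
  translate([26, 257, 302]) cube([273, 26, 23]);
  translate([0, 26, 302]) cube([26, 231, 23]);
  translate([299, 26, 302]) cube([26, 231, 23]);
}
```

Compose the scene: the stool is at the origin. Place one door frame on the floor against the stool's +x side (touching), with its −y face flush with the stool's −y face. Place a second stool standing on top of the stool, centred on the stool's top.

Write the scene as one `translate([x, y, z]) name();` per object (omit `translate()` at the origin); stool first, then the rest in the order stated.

stool();
translate([339, 0, 0]) door_frame();
translate([7, 22, 397]) stool_2();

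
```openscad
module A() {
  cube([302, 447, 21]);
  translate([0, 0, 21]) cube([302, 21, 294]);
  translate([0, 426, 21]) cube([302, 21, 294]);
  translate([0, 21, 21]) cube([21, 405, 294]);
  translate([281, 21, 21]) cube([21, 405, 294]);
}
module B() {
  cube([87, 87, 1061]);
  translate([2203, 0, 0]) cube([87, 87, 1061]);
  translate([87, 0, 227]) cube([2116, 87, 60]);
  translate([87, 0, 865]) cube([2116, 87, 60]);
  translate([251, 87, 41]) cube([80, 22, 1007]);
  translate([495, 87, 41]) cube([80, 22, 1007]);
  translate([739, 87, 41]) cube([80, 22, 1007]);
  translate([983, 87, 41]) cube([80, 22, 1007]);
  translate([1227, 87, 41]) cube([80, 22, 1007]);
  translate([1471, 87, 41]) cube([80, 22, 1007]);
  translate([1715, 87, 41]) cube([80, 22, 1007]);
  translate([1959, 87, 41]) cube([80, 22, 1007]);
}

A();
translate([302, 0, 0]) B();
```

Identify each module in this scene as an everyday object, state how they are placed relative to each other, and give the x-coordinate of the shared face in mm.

The open box's +x face and the fence section's −x face are both at x = 302 mm.

A is an open box. B is a fence section. The fence section is against the open box's +x side, with their −y faces flush. The x-coordinate of the shared face is 302 mm.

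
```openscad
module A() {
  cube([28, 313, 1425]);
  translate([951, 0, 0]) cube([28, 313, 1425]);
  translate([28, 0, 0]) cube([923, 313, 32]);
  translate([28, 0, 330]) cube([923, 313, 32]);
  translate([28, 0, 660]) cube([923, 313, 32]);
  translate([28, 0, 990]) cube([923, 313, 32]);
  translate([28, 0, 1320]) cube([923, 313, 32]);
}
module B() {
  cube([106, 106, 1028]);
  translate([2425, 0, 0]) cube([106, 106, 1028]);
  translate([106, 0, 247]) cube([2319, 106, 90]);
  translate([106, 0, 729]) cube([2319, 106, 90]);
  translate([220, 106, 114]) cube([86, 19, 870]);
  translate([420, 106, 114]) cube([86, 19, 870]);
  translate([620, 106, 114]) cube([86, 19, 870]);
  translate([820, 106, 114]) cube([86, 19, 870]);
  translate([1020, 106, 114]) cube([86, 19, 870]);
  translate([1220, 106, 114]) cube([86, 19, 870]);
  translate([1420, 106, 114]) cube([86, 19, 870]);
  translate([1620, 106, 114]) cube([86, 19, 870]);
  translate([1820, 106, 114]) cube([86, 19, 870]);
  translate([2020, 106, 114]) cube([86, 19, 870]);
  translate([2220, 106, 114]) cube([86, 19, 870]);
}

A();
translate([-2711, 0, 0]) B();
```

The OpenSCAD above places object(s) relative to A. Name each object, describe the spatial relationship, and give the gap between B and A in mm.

The fence section's nearest face is 180 mm from the bookshelf's −x face.

A is a bookshelf. B is a fence section. The fence section is on the floor beside the bookshelf on its −x side. The gap between the fence section and the bookshelf is 180 mm.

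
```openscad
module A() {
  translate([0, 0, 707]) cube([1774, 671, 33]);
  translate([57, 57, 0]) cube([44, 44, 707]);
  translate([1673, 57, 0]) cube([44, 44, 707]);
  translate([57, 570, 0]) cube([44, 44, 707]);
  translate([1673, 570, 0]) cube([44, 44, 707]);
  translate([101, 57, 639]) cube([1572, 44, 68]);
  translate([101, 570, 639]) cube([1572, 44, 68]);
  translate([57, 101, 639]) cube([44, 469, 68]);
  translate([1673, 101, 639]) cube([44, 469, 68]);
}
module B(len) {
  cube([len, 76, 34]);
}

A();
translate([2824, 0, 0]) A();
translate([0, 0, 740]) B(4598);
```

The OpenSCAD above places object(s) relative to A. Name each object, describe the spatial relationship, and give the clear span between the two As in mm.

A is a table. B is a beam. A beam spans the tops of two tables. The clear span between the two tables is 1050 mm.

Second table starts at x = 2824; first ends at x = 1774; clear span = 2824 − 1774 = 1050 mm.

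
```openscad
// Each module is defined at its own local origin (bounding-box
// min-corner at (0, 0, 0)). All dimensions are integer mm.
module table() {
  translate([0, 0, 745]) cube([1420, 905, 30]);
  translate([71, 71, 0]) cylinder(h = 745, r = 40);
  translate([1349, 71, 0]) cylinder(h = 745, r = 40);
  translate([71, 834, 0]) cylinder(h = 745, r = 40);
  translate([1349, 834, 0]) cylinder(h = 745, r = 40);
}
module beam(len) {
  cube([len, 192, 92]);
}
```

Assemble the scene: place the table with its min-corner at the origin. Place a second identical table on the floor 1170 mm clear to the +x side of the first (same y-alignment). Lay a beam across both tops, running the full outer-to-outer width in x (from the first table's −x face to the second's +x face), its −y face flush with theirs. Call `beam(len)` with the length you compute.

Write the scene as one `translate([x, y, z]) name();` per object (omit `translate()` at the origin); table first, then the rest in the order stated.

table();
translate([2590, 0, 0]) table();
translate([0, 0, 775]) beam(4010);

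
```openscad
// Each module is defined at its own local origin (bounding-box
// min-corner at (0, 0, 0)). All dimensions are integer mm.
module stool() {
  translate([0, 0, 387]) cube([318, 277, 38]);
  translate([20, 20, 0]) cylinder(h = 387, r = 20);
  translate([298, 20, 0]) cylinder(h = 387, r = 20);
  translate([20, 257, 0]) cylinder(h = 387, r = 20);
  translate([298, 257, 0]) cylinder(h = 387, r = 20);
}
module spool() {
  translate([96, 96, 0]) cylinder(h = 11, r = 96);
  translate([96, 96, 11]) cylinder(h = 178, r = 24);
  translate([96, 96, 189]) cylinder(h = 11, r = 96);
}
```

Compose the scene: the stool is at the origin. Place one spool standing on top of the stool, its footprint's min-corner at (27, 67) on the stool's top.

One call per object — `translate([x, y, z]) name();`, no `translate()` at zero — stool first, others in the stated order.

stool();
translate([27, 67, 425]) spool();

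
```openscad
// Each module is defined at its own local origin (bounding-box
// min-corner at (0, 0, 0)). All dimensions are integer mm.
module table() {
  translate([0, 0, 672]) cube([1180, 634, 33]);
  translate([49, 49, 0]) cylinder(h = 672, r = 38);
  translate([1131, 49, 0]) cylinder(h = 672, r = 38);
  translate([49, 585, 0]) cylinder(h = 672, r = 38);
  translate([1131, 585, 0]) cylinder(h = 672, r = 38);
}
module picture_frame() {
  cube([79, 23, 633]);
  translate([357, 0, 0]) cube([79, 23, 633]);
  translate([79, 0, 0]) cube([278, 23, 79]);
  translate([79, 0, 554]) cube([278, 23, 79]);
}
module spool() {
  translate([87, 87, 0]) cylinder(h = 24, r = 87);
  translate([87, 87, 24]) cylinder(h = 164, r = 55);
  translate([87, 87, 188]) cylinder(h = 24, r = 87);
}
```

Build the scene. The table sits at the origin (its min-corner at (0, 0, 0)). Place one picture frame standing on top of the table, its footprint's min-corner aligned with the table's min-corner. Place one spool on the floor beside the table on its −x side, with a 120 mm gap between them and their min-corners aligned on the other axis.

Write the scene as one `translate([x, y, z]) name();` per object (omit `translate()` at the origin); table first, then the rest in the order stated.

table();
translate([0, 0, 705]) picture_frame();
translate([-294, 0, 0]) spool();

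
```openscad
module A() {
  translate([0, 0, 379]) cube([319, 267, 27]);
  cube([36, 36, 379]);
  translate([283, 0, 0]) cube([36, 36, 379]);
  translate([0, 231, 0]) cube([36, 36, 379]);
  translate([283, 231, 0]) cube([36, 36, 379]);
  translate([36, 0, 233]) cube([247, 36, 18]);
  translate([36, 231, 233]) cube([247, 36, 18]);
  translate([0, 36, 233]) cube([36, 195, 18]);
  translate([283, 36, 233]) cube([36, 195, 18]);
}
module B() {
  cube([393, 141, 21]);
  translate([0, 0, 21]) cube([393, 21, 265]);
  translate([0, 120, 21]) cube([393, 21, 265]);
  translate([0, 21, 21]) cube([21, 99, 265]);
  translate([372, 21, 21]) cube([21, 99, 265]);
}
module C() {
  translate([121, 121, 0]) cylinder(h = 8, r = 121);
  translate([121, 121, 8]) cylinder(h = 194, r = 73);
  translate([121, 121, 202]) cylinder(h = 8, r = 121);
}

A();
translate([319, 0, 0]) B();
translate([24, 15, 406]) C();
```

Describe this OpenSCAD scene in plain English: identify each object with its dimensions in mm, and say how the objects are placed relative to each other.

A is a simple wooden stool: a rectangular seat 319 mm (x) by 267 mm (y), 27 mm thick, top face at z = 406 mm, on four square legs, each 36×36 mm in cross-section. The legs rest on z = 0, each flush with a corner of the seat. Four stretchers, 36 mm wide and 18 mm tall, connect adjacent legs with their undersides at z = 233 mm, each running between the inner faces of the legs it joins and aligned with the legs' outer faces on the other axis.

B is an open-topped rectangular box: outside dimensions 393×141×286 mm, with a uniform wall and base thickness of 21 mm. The base is a full 393×141 slab on the floor; four walls sit on top of the base. The front and back walls (the −y and +y sides) span the full width; the two side walls fit between them.

C is a spool: two coaxial disc flanges of radius 121 mm and thickness 8 mm, joined by a core cylinder of radius 73 mm and height 194 mm. The lower flange rests on z = 0 and the three cylinders share a vertical axis.

The open box is against the stool's +x side, with their −y faces flush. The spool is on top of the stool.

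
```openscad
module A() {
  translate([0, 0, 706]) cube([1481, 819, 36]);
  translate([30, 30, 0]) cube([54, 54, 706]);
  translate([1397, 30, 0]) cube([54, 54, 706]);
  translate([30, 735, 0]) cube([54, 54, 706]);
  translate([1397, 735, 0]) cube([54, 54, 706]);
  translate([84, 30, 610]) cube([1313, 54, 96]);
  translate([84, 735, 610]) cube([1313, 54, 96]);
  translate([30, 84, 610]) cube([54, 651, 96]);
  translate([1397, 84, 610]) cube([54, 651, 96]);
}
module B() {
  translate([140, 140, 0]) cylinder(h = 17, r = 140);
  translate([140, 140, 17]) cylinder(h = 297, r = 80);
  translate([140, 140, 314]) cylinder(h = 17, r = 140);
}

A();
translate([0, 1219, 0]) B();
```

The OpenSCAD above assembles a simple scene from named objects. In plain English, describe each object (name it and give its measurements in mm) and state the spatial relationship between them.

A is a rectangular dining table. The top is 1481×819×36 mm with its upper surface at z = 742 mm. It stands on four 54×54 mm square legs, each inset 30 mm from the nearest pair of top edges, running from the floor to the underside of the top. Four apron rails, 54 mm thick and 96 mm tall, run between adjacent legs with their top edges flush with the underside of the top and their outer faces flush with the legs' outer faces.

B is a spool: two coaxial disc flanges of radius 140 mm and thickness 17 mm, joined by a core cylinder of radius 80 mm and height 297 mm. The lower flange rests on z = 0 and the three cylinders share a vertical axis.

The spool is on the floor beside the table on its +y side.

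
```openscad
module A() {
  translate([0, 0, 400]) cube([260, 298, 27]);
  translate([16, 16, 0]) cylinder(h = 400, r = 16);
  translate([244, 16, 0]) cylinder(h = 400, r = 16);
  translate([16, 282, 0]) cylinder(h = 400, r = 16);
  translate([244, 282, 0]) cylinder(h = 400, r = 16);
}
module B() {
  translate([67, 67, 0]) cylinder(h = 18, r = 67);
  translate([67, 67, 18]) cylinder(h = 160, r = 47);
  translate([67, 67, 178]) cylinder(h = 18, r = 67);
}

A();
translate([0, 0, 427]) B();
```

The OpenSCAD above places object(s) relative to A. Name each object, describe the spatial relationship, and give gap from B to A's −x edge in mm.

A is a stool. B is a spool. The spool is on top of the stool. The gap from the spool to the stool's −x edge is 0 mm.

The spool's min-x is at 0; the stool's min-x is 0; gap = 0 mm.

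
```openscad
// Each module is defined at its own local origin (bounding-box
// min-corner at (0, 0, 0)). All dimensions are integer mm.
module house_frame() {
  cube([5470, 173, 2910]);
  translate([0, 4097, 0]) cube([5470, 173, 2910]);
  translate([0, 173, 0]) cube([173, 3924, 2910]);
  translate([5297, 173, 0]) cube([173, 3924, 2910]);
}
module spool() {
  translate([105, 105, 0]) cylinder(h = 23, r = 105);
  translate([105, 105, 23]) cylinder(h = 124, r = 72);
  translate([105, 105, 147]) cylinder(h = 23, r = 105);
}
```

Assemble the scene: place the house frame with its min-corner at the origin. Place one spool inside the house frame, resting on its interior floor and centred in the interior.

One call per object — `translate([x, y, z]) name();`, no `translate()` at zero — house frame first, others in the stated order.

house_frame();
translate([2630, 2030, 0]) spool();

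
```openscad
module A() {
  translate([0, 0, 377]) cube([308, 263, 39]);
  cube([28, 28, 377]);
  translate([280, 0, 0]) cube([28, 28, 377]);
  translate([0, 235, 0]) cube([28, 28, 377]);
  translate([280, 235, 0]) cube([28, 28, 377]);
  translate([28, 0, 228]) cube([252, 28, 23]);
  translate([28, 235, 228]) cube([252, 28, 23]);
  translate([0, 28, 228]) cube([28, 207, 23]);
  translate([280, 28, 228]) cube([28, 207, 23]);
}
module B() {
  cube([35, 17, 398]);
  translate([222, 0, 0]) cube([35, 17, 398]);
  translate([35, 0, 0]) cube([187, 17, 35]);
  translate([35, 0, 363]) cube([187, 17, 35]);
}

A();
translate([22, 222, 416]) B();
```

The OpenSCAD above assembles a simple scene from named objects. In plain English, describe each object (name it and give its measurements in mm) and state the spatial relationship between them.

A is a simple wooden stool: a rectangular seat 308 mm (x) by 263 mm (y), 39 mm thick, top face at z = 416 mm, on four square legs, each 28×28 mm in cross-section. The legs rest on z = 0, each flush with a corner of the seat. Four stretchers, 28 mm wide and 23 mm tall, connect adjacent legs with their undersides at z = 228 mm, each running between the inner faces of the legs it joins and aligned with the legs' outer faces on the other axis.

B is a picture frame with a 187×328 mm rectangular opening (x by z) and a uniform 35 mm border on every side. Frame depth is 17 mm along y. It is built from two vertical stiles running the full outside height and two horizontal rails spanning the gap between the stiles.

The picture frame is on top of the stool.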